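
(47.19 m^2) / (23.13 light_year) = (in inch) 8.49e-15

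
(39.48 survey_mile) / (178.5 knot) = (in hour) 0.1922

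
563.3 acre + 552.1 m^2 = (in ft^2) 2.454e+07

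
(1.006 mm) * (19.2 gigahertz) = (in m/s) 1.932e+07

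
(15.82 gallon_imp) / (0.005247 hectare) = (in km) 1.371e-06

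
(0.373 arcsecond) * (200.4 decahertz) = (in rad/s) 0.003624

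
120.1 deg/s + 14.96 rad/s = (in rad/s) 17.06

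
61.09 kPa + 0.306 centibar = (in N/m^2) 6.14e+04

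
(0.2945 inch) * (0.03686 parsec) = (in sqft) 9.158e+13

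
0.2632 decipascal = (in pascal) 0.02632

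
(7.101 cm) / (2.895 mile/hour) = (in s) 0.05487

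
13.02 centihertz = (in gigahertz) 1.302e-10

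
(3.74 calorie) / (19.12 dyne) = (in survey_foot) 2.685e+05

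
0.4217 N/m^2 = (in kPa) 0.0004217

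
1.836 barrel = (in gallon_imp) 64.21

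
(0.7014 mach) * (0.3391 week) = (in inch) 1.928e+09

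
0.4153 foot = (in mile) 7.866e-05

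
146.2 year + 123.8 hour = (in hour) 1.281e+06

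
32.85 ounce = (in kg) 0.9313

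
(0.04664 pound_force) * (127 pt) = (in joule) 0.009295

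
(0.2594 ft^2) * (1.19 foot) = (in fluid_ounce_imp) 307.6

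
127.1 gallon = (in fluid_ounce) 1.627e+04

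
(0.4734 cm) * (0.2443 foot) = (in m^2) 0.0003525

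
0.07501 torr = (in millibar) 0.1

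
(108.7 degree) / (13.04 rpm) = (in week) 2.297e-06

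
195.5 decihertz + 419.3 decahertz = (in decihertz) 4.213e+04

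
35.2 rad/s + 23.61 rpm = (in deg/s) 2158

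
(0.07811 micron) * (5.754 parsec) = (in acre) 3.427e+06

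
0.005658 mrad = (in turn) 9.005e-07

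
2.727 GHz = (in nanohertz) 2.727e+18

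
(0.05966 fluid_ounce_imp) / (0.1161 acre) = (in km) 3.608e-12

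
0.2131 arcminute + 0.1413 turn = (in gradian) 56.52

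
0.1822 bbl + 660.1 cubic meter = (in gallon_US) 1.744e+05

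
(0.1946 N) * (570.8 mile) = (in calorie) 4.273e+04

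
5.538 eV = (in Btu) 8.41e-22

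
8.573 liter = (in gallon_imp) 1.886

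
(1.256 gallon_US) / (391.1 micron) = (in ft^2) 130.9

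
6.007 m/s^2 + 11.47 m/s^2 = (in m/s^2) 17.48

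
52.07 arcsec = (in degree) 0.01446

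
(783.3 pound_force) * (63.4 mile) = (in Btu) 3.37e+05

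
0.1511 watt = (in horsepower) 0.0002026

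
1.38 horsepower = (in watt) 1029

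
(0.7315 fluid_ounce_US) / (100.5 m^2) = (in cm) 2.153e-05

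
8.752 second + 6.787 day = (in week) 0.9696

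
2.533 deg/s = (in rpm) 0.4222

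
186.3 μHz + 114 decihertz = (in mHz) 1.14e+04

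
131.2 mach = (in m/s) 4.467e+04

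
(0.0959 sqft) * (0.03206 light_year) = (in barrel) 1.7e+13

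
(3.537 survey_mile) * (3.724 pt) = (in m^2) 7.478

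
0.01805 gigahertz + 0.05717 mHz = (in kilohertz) 1.805e+04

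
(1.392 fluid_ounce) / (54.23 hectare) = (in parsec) 2.46e-27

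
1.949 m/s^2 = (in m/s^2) 1.949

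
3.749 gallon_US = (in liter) 14.19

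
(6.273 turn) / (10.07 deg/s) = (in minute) 3.738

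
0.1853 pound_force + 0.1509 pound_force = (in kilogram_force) 0.1525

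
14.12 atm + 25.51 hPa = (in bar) 14.33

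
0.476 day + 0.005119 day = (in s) 4.157e+04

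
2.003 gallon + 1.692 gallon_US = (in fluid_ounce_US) 473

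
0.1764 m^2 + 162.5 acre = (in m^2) 6.576e+05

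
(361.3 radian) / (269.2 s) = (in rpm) 12.82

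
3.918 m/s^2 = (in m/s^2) 3.918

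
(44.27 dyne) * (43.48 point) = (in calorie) 1.623e-06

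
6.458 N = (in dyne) 6.458e+05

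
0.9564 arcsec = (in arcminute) 0.01594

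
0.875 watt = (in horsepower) 0.001173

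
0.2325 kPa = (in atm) 0.002295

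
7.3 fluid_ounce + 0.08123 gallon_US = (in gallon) 0.1383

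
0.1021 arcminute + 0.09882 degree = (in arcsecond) 361.9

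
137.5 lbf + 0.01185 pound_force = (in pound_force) 137.5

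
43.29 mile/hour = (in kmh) 69.67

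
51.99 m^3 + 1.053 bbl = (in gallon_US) 1.378e+04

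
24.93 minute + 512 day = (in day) 512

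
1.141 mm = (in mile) 7.09e-07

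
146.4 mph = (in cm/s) 6545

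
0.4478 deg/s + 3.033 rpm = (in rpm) 3.108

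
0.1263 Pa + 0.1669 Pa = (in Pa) 0.2932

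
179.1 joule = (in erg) 1.791e+09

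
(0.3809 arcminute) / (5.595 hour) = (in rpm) 5.253e-08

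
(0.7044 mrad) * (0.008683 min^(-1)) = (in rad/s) 1.019e-07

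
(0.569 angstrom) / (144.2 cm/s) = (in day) 4.567e-16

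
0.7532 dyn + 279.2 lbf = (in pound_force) 279.2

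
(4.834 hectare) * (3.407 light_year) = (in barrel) 9.8e+21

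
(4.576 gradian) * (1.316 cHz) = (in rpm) 0.009033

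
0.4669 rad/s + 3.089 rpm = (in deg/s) 45.29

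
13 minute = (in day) 0.009028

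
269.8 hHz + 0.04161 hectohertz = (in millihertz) 2.698e+07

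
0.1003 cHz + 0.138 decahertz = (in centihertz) 138.1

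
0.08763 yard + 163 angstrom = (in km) 8.013e-05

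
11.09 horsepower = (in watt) 8270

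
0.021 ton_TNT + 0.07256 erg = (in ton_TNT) 0.021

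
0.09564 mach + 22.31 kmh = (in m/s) 38.76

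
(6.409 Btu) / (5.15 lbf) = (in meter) 295.2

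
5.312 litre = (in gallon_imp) 1.168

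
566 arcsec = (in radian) 0.002744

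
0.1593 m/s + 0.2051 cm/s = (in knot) 0.3136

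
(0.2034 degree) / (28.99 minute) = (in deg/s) 0.0001169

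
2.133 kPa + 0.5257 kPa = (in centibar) 2.659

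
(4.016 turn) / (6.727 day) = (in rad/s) 4.341e-05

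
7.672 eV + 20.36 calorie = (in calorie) 20.36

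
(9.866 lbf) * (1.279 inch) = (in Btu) 0.001351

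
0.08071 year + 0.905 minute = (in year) 0.08071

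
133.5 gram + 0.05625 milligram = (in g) 133.5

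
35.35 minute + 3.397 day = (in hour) 82.12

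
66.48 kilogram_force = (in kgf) 66.48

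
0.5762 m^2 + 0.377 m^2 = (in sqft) 10.26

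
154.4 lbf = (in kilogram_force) 70.03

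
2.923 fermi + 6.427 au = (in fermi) 9.615e+26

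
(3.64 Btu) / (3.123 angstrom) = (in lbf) 2.765e+12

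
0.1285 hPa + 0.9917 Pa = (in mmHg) 0.1038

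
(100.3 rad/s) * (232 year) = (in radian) 7.338e+11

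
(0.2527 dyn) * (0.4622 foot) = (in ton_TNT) 8.509e-17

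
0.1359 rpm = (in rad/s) 0.01423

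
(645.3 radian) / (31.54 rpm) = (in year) 6.195e-06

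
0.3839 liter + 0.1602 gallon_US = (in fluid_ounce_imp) 34.85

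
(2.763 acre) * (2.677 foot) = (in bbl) 5.739e+04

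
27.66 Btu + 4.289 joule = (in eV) 1.822e+23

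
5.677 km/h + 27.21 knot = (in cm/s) 1557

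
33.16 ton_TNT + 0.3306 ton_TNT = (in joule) 1.401e+11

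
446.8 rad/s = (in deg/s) 2.56e+04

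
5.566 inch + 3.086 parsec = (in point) 2.699e+20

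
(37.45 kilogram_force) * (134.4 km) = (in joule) 4.936e+07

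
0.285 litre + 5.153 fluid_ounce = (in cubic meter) 0.0004374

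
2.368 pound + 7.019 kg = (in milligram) 8.093e+06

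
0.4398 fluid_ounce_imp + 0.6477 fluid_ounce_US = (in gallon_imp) 0.006962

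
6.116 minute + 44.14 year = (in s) 1.392e+09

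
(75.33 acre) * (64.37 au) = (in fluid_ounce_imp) 1.033e+23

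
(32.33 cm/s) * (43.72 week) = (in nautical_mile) 4616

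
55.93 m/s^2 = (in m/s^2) 55.93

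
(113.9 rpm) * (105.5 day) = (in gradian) 6.921e+09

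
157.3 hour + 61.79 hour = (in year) 0.02501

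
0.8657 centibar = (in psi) 0.1256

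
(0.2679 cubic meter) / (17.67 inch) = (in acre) 0.0001475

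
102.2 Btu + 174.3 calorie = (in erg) 1.086e+12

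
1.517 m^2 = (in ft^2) 16.33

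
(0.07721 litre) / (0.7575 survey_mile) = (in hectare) 6.333e-12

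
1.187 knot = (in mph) 1.366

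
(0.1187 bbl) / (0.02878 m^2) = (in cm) 65.57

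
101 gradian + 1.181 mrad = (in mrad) 1588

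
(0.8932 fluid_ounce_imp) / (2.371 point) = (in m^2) 0.03034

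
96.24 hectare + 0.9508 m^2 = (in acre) 237.8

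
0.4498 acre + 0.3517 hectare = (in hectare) 0.5337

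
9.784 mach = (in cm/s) 3.331e+05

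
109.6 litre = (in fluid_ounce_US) 3706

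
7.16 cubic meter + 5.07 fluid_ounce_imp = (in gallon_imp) 1575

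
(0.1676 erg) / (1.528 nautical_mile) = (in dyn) 5.923e-07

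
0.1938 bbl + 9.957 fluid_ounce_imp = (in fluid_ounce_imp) 1094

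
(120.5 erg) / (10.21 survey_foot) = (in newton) 3.872e-06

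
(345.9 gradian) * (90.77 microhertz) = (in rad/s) 0.0004932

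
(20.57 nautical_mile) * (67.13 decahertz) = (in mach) 7.511e+04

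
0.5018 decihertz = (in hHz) 0.0005018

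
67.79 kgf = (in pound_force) 149.5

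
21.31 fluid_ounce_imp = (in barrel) 0.003808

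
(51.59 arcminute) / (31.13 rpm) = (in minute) 7.672e-05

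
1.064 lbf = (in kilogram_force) 0.4826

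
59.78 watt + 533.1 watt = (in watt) 592.9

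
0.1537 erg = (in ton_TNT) 3.674e-18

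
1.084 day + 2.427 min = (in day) 1.086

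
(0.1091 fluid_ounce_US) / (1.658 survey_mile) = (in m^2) 1.209e-09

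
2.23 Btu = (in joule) 2353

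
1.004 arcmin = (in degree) 0.01673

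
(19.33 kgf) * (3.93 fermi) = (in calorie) 1.781e-13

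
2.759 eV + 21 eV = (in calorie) 9.098e-19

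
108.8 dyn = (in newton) 0.001088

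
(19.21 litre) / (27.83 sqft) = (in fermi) 7.43e+12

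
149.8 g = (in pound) 0.3303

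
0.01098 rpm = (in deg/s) 0.06588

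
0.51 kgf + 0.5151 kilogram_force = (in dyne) 1.005e+06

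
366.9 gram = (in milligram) 3.669e+05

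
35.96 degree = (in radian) 0.6276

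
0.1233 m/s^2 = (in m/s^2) 0.1233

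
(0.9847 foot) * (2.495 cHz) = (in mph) 0.01675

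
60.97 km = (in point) 1.728e+08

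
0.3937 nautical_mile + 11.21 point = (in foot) 2392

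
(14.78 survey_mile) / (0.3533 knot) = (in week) 0.2164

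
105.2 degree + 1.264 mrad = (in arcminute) 6316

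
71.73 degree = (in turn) 0.1993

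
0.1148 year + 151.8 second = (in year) 0.1148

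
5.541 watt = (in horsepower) 0.007431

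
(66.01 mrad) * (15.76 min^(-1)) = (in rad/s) 0.01734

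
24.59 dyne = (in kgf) 2.507e-05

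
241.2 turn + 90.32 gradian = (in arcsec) 3.129e+08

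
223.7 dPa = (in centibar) 0.02237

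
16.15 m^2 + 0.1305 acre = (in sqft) 5858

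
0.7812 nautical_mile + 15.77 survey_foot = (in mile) 0.902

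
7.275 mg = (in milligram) 7.275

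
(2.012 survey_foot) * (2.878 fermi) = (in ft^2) 1.9e-14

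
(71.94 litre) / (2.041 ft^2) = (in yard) 0.4149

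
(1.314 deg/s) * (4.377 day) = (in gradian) 5.521e+05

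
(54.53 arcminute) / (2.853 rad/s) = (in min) 9.266e-05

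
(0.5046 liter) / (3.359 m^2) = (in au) 1.004e-15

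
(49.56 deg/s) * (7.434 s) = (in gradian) 409.4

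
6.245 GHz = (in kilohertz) 6.245e+06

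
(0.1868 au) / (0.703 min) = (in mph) 1.482e+09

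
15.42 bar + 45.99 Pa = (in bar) 15.42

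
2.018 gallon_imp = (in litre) 9.174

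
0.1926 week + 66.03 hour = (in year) 0.01123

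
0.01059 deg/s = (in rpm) 0.001765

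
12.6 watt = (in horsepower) 0.0169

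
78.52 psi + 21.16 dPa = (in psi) 78.52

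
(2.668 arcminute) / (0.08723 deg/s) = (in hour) 0.0001416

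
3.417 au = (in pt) 1.449e+15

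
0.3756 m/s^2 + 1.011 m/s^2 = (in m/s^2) 1.387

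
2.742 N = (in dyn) 2.742e+05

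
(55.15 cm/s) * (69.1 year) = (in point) 3.407e+12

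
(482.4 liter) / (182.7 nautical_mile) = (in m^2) 1.426e-06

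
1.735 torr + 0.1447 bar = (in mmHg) 110.3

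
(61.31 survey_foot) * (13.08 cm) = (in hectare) 0.0002444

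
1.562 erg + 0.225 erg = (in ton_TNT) 4.271e-17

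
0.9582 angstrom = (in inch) 3.772e-09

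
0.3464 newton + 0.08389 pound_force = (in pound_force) 0.1618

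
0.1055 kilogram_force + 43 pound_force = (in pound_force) 43.23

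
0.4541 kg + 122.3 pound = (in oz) 1973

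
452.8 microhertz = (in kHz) 4.528e-07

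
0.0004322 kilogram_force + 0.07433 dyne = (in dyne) 423.9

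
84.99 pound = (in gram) 3.855e+04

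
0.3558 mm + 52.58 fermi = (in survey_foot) 0.001167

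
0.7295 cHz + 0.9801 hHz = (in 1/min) 5881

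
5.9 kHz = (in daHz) 590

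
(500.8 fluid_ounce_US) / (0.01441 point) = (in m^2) 2913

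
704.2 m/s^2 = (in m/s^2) 704.2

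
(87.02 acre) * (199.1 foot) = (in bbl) 1.344e+08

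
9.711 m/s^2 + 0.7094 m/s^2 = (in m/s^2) 10.42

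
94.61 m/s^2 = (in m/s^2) 94.61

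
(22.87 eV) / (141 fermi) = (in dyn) 2.599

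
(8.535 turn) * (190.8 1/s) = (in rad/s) 1.023e+04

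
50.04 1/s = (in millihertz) 5.004e+04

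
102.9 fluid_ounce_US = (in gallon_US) 0.8039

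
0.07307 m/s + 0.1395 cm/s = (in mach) 0.0002187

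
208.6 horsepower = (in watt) 1.556e+05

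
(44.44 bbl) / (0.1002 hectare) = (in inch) 0.2776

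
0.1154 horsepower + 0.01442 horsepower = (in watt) 96.81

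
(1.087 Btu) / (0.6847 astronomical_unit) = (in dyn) 0.00112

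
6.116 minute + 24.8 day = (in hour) 595.3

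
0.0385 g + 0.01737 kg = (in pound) 0.03838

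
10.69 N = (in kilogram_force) 1.09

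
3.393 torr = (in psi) 0.06561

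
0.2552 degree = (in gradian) 0.2836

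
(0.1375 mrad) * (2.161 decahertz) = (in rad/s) 0.002971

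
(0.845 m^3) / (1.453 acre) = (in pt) 0.4074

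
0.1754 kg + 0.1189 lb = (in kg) 0.2293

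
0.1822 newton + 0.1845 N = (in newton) 0.3667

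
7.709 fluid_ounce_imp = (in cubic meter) 0.000219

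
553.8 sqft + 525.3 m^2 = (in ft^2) 6208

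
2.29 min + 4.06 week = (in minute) 4.093e+04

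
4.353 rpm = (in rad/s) 0.4558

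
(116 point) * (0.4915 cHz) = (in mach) 5.907e-07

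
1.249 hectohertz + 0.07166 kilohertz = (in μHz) 1.966e+08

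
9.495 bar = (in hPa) 9495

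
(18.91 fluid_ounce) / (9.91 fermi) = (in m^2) 5.643e+10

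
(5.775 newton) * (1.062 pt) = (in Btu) 2.051e-06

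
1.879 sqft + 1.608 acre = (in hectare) 0.6508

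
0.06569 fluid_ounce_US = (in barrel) 1.222e-05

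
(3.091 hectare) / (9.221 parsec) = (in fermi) 108.6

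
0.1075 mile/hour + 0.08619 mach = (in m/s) 29.4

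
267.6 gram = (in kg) 0.2676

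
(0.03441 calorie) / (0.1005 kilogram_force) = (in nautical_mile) 7.888e-05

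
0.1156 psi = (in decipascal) 7970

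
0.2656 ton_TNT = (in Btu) 1.053e+06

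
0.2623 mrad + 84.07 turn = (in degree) 3.027e+04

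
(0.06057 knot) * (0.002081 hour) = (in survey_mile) 0.0001451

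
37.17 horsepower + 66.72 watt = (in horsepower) 37.26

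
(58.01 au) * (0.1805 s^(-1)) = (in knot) 3.045e+12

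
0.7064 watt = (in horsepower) 0.0009473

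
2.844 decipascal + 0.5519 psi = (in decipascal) 3.806e+04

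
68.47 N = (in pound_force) 15.39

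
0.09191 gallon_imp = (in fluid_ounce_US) 14.13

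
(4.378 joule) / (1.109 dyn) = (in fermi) 3.948e+20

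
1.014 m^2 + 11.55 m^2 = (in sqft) 135.2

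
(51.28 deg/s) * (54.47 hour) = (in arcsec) 3.62e+10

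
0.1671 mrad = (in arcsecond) 34.47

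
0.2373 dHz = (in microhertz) 2.373e+04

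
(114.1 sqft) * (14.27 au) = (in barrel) 1.423e+14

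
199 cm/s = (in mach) 0.005844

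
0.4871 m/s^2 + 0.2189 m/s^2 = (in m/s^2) 0.706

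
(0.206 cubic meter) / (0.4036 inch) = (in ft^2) 216.3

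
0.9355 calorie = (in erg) 3.914e+07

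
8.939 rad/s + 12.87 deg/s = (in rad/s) 9.164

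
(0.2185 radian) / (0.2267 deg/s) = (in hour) 0.01534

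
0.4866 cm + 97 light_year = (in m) 9.177e+17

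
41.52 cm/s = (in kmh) 1.495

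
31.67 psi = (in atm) 2.155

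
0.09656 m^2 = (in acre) 2.386e-05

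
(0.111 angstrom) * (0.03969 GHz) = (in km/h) 0.001586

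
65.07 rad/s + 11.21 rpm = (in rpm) 632.6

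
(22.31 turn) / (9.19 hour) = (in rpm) 0.04046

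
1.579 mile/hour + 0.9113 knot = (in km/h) 4.229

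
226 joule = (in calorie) 54.02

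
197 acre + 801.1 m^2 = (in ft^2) 8.59e+06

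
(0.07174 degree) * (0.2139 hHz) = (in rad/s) 0.02678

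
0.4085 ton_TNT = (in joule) 1.709e+09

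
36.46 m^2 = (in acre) 0.009009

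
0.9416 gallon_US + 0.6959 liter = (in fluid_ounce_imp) 149.9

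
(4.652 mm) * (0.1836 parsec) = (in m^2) 2.635e+13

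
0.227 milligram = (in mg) 0.227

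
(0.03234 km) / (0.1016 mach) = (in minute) 0.01558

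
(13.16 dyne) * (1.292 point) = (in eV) 3.744e+11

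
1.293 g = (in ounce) 0.04561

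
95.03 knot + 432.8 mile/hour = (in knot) 471.1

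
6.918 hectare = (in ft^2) 7.446e+05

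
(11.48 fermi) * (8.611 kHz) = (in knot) 1.922e-10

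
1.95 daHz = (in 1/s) 19.5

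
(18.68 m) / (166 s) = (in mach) 0.0003305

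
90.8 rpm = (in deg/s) 544.8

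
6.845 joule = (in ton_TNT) 1.636e-09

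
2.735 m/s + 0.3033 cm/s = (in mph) 6.125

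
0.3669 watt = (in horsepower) 0.000492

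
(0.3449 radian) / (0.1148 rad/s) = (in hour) 0.0008345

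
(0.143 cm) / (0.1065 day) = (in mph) 3.476e-07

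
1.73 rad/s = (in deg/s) 99.12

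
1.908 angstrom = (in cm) 1.908e-08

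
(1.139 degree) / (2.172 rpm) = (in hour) 2.428e-05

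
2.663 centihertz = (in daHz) 0.002663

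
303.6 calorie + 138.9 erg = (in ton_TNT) 3.036e-07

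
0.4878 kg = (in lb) 1.075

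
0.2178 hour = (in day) 0.009075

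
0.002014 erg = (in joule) 2.014e-10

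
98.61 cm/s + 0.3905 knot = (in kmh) 4.273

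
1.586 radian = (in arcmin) 5452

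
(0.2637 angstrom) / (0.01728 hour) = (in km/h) 1.526e-12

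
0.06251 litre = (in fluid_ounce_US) 2.114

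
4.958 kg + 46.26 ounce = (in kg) 6.269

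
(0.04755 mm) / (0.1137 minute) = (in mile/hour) 1.559e-05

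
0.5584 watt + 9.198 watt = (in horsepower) 0.01308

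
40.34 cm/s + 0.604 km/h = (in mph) 1.278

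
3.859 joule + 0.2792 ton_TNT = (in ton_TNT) 0.2792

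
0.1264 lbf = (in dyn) 5.623e+04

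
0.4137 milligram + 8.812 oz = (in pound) 0.5508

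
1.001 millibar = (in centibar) 0.1001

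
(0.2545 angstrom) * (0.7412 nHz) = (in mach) 5.54e-23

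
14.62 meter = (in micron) 1.462e+07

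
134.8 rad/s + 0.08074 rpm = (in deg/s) 7724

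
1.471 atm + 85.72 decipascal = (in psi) 21.62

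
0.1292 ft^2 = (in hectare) 1.2e-06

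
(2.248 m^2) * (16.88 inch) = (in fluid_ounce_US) 3.259e+04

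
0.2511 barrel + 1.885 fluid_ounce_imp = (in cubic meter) 0.03998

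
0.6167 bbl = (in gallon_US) 25.9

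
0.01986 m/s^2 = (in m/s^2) 0.01986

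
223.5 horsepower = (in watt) 1.667e+05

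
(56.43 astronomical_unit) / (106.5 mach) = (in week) 384.9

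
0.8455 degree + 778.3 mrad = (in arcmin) 2726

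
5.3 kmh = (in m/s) 1.472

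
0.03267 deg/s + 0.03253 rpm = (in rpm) 0.03798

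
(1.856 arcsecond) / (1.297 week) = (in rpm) 1.095e-10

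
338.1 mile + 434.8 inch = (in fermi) 5.441e+20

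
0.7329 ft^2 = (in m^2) 0.06809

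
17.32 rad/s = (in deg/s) 992.4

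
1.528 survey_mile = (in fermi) 2.459e+18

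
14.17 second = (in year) 4.493e-07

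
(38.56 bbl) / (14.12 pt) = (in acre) 0.3041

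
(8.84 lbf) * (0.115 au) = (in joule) 6.765e+11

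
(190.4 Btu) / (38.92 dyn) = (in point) 1.463e+12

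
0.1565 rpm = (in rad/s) 0.01639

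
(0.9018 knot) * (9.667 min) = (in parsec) 8.72e-15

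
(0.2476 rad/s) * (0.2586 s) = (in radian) 0.06403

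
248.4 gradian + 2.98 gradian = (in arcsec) 8.145e+05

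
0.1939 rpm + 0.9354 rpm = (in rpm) 1.129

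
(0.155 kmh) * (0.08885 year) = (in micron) 1.206e+11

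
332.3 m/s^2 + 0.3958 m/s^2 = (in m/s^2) 332.7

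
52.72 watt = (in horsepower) 0.0707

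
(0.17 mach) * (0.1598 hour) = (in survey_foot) 1.093e+05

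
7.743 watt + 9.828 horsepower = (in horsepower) 9.838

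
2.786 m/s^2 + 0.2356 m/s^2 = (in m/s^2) 3.022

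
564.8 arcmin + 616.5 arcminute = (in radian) 0.3436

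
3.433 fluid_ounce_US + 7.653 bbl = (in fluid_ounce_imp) 4.283e+04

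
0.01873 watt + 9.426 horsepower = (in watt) 7029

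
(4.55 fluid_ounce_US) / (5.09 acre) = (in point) 1.852e-05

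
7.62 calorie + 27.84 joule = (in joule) 59.72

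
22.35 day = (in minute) 3.218e+04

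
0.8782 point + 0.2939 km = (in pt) 8.331e+05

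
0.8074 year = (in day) 294.7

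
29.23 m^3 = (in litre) 2.923e+04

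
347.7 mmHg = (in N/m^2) 4.636e+04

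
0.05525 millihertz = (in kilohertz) 5.525e-08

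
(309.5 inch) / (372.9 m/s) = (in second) 0.02108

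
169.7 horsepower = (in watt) 1.265e+05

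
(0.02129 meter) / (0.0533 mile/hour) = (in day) 1.034e-05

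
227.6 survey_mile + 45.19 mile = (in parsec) 1.423e-11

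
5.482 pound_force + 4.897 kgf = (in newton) 72.41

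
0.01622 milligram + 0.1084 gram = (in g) 0.1084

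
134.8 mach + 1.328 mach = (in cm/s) 4.635e+06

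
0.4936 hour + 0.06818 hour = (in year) 6.413e-05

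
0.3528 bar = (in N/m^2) 3.528e+04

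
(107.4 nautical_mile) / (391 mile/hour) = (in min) 18.97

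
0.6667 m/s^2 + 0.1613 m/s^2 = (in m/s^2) 0.828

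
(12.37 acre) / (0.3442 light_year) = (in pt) 4.358e-08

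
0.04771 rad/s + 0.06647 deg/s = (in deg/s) 2.8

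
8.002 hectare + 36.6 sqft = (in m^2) 8.002e+04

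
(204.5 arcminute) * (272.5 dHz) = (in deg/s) 92.88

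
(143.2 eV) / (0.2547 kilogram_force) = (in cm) 9.186e-16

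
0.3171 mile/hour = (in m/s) 0.1418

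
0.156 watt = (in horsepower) 0.0002092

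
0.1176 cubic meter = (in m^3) 0.1176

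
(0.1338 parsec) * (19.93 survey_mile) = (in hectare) 1.324e+16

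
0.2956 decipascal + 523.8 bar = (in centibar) 5.238e+04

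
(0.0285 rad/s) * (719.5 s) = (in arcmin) 7.049e+04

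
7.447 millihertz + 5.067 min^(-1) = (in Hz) 0.0919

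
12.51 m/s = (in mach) 0.03674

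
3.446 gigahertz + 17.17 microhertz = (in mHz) 3.446e+12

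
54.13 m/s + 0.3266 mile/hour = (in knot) 105.5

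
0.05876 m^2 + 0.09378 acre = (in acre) 0.09379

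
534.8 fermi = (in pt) 1.516e-09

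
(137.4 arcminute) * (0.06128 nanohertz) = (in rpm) 2.339e-11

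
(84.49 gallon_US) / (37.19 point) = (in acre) 0.006024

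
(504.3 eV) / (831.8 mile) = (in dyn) 6.036e-18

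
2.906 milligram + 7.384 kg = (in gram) 7384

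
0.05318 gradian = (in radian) 0.0008353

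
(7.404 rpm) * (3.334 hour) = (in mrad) 9.306e+06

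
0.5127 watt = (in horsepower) 0.0006875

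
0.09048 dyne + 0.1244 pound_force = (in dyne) 5.534e+04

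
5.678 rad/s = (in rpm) 54.22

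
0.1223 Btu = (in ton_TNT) 3.084e-08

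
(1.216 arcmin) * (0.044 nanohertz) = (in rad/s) 1.556e-14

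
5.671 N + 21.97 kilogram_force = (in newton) 221.1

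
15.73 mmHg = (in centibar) 2.097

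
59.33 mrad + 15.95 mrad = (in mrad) 75.28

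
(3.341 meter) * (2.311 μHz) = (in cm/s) 0.0007721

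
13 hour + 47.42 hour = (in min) 3625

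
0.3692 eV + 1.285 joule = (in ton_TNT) 3.071e-10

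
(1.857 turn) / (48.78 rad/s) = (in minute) 0.003987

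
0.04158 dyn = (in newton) 4.158e-07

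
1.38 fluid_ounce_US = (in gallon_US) 0.01078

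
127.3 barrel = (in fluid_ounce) 6.844e+05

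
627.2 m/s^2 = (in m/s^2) 627.2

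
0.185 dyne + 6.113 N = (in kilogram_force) 0.6234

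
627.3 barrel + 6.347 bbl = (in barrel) 633.6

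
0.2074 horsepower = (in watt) 154.7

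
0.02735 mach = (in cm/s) 931.3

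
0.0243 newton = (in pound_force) 0.005463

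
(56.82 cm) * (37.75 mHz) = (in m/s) 0.02145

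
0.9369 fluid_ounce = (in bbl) 0.0001743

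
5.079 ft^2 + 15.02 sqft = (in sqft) 20.1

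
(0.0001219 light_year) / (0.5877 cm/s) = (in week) 3.245e+08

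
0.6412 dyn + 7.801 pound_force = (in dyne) 3.47e+06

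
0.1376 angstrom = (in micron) 1.376e-05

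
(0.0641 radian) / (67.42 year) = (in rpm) 2.879e-10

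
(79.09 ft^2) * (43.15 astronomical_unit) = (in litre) 4.743e+16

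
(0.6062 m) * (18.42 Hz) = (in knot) 21.71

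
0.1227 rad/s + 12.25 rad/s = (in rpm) 118.2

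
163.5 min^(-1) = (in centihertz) 272.5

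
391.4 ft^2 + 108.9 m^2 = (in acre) 0.0359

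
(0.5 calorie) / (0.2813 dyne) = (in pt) 2.108e+09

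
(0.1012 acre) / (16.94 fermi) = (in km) 2.418e+13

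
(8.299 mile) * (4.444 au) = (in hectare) 8.879e+11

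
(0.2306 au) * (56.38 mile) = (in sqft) 3.369e+16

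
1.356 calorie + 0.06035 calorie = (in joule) 5.926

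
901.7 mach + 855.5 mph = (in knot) 5.976e+05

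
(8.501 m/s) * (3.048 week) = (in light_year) 1.656e-09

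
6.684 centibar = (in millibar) 66.84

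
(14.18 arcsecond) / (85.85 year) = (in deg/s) 1.455e-12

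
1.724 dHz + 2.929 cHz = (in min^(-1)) 12.1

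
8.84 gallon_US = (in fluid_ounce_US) 1132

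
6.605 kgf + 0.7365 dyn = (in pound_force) 14.56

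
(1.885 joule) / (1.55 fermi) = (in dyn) 1.216e+20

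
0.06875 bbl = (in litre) 10.93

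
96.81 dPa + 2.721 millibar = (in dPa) 2818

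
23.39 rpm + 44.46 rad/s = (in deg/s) 2688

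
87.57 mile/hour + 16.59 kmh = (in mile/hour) 97.88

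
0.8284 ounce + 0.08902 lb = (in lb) 0.1408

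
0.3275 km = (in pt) 9.283e+05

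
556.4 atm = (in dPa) 5.638e+08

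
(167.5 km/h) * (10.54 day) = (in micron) 4.237e+13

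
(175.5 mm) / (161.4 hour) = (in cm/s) 3.02e-05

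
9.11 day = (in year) 0.02496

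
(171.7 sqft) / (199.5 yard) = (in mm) 87.44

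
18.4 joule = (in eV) 1.148e+20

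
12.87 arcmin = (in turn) 0.0005958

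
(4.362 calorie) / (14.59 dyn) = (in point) 3.546e+08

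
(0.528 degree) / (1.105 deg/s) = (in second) 0.4778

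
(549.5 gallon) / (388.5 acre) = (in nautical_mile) 7.144e-10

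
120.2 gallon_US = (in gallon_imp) 100.1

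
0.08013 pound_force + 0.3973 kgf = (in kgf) 0.4336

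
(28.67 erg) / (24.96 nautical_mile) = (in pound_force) 1.394e-11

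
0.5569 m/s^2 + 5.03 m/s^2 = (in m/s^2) 5.587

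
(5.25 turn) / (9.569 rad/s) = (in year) 1.093e-07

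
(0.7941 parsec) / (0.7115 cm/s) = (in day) 3.986e+13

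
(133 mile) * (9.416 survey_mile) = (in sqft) 3.491e+10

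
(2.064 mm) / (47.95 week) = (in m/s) 7.117e-11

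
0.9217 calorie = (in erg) 3.856e+07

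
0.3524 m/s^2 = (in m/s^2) 0.3524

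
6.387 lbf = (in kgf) 2.897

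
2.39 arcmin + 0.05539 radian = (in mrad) 56.09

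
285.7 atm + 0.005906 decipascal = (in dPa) 2.895e+08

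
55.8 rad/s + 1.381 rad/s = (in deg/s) 3276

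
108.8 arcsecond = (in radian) 0.0005275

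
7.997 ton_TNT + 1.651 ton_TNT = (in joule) 4.037e+10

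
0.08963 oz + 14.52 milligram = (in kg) 0.002555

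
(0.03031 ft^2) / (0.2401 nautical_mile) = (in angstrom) 6.333e+04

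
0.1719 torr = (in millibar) 0.2292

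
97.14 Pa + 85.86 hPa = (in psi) 1.259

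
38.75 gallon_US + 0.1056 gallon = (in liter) 147.1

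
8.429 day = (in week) 1.204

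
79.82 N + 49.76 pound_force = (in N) 301.2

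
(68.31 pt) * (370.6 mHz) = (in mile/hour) 0.01998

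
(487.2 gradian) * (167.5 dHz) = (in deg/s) 7345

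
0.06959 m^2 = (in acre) 1.72e-05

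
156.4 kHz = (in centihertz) 1.564e+07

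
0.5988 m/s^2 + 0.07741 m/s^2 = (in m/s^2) 0.6762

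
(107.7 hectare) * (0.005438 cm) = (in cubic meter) 58.57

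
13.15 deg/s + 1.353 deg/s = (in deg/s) 14.5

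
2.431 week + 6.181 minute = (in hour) 408.5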